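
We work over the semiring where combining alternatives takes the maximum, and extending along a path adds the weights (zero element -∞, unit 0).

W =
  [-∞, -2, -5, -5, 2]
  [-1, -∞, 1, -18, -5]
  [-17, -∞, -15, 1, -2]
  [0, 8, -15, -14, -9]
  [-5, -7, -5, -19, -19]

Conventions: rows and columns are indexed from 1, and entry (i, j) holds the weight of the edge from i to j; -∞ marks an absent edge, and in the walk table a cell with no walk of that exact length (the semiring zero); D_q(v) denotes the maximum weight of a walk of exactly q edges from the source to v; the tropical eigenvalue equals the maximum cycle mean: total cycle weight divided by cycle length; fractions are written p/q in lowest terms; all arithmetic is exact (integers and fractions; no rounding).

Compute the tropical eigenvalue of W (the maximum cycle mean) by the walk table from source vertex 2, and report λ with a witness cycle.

q=0: [-∞, 0, -∞, -∞, -∞]
q=1: [-1, -∞, 1, -18, -5]
q=2: [-10, -3, -6, 2, 1]
q=3: [2, 10, -2, -5, -7]
q=4: [9, 3, 11, -1, 5]
q=5: [2, 7, 4, 12, 11]
Optimal cycle mean attained by: cycle 2->3->4->2, total 1 + 1 + 8, length 3.
Answer: λ = 10/3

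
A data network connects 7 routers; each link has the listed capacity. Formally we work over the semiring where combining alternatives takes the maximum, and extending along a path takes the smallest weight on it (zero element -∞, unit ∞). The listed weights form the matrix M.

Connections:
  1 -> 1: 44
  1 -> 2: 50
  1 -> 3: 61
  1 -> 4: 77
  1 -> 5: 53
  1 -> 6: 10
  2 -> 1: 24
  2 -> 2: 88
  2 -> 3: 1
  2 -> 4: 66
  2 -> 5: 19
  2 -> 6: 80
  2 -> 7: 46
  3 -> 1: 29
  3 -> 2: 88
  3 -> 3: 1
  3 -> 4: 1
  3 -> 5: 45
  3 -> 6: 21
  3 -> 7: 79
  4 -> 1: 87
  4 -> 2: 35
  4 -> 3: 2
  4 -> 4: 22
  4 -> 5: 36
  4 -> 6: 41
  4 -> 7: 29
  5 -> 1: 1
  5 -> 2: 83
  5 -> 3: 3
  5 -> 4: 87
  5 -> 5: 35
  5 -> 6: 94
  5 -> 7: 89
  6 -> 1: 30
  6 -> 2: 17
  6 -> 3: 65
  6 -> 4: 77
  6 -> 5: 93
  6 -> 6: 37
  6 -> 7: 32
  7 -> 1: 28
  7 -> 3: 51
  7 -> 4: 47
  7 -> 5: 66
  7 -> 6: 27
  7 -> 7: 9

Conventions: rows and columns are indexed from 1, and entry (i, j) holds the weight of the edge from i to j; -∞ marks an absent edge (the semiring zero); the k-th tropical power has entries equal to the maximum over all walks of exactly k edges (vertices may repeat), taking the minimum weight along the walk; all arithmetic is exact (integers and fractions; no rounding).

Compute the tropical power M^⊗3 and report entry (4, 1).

M^⊗2:
  [77, 61, 44, 53, 45, 53, 61]
  [66, 88, 65, 77, 80, 80, 46]
  [29, 88, 51, 66, 66, 80, 46]
  [44, 50, 61, 77, 53, 37, 36]
  [87, 83, 65, 77, 93, 80, 46]
  [77, 83, 37, 87, 45, 93, 89]
  [47, 66, 28, 66, 45, 66, 66]
M^⊗3:
  [53, 61, 61, 77, 61, 61, 46]
  [77, 88, 65, 80, 80, 80, 80]
  [66, 88, 65, 77, 80, 80, 66]
  [77, 61, 44, 53, 45, 53, 61]
  [77, 83, 65, 87, 80, 93, 89]
  [87, 83, 65, 77, 93, 80, 46]
  [66, 66, 65, 66, 66, 66, 46]
Key observation: the optimum is the walk 4->1->4->1, with weight 87 min 77 min 87 = 77.
Optimal value attained by: walk 4->1->4->1.
Answer: (M^⊗3)[4][1] = 77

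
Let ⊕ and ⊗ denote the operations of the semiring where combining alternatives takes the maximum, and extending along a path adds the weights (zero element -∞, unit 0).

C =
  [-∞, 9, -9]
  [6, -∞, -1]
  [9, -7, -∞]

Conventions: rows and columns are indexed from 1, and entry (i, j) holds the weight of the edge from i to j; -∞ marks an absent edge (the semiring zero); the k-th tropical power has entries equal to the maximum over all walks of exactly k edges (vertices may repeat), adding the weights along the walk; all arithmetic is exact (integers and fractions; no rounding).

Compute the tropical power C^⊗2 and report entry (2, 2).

C^⊗2:
  [15, -16, 8]
  [8, 15, -3]
  [-1, 18, 0]
Key observation: the optimum is the walk 2->1->2, with weight 6 + 9 = 15.
Optimal value attained by: walk 2->1->2.
Answer: (C^⊗2)[2][2] = 15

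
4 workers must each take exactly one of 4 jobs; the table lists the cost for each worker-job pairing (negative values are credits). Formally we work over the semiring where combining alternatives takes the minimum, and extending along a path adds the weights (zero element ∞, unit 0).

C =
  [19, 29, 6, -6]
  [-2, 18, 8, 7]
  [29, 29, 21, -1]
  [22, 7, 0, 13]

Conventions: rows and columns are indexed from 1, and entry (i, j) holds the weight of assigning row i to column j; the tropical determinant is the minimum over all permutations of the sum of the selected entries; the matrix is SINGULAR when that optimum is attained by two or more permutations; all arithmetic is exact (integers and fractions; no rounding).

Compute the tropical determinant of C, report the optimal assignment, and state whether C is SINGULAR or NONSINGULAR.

σ = (1, 2, 3, 4): 19 + 18 + 21 + 13 = 71
σ = (1, 2, 4, 3): 19 + 18 + (-1) + 0 = 36
σ = (1, 3, 2, 4): 19 + 8 + 29 + 13 = 69
σ = (1, 3, 4, 2): 19 + 8 + (-1) + 7 = 33
σ = (1, 4, 2, 3): 19 + 7 + 29 + 0 = 55
σ = (1, 4, 3, 2): 19 + 7 + 21 + 7 = 54
σ = (2, 1, 3, 4): 29 + (-2) + 21 + 13 = 61
σ = (2, 1, 4, 3): 29 + (-2) + (-1) + 0 = 26
σ = (2, 3, 1, 4): 29 + 8 + 29 + 13 = 79
σ = (2, 3, 4, 1): 29 + 8 + (-1) + 22 = 58
σ = (2, 4, 1, 3): 29 + 7 + 29 + 0 = 65
σ = (2, 4, 3, 1): 29 + 7 + 21 + 22 = 79
σ = (3, 1, 2, 4): 6 + (-2) + 29 + 13 = 46
σ = (3, 1, 4, 2): 6 + (-2) + (-1) + 7 = 10
σ = (3, 2, 1, 4): 6 + 18 + 29 + 13 = 66
σ = (3, 2, 4, 1): 6 + 18 + (-1) + 22 = 45
σ = (3, 4, 1, 2): 6 + 7 + 29 + 7 = 49
σ = (3, 4, 2, 1): 6 + 7 + 29 + 22 = 64
σ = (4, 1, 2, 3): (-6) + (-2) + 29 + 0 = 21
σ = (4, 1, 3, 2): (-6) + (-2) + 21 + 7 = 20
σ = (4, 2, 1, 3): (-6) + 18 + 29 + 0 = 41
σ = (4, 2, 3, 1): (-6) + 18 + 21 + 22 = 55
σ = (4, 3, 1, 2): (-6) + 8 + 29 + 7 = 38
σ = (4, 3, 2, 1): (-6) + 8 + 29 + 22 = 53
Optimal value attained by: σ = (3, 1, 4, 2).
Answer: det⊕(C) = 10; verdict: NONSINGULAR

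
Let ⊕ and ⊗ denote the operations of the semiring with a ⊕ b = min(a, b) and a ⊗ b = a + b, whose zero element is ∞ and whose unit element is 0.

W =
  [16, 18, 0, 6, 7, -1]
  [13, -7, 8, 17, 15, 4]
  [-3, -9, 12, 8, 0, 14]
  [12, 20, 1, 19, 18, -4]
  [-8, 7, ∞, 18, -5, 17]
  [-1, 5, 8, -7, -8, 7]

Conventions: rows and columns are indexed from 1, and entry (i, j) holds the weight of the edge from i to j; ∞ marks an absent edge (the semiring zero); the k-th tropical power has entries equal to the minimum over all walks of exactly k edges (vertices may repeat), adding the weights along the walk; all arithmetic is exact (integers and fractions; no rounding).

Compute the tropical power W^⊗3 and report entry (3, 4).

W^⊗2:
  [-3, -9, 7, -8, -9, 2]
  [3, -14, 1, -3, -4, -3]
  [-8, -16, -3, 3, -5, -5]
  [-5, -8, 4, -11, -12, 3]
  [-13, 0, -8, -2, -10, -9]
  [-16, -2, -6, 0, -13, -11]
W^⊗3:
  [-17, -16, -7, -5, -14, -12]
  [-12, -21, -6, -10, -11, -10]
  [-13, -23, -8, -12, -13, -12]
  [-20, -15, -10, -4, -17, -15]
  [-18, -17, -13, -16, -17, -14]
  [-21, -15, -16, -18, -19, -17]
Key observation: the optimum is the walk 3->2->6->4, with weight (-9) + 4 + (-7) = -12.
Optimal value attained by: walk 3->2->6->4.
Answer: (W^⊗3)[3][4] = -12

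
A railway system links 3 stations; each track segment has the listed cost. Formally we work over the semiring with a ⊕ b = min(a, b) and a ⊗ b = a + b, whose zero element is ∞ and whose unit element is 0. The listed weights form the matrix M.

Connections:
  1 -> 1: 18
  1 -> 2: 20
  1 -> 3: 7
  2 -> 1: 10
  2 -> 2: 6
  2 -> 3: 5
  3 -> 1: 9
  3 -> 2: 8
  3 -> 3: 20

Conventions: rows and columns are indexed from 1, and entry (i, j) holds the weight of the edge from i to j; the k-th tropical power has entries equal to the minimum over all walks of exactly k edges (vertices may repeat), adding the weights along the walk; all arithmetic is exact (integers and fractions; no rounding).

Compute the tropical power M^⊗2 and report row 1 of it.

M^⊗2:
  [16, 15, 25]
  [14, 12, 11]
  [18, 14, 13]
Answer: row 1 of M^⊗2 = [16, 15, 25]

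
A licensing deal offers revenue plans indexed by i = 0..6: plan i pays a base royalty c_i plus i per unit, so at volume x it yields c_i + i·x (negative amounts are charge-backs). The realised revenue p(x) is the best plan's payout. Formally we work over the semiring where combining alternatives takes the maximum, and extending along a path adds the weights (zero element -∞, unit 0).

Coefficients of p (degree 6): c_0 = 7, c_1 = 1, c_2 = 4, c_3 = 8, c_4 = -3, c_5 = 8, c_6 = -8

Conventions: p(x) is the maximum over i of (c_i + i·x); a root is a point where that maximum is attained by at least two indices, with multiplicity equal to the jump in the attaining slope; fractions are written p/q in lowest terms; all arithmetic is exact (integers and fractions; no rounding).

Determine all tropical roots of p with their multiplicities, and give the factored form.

hull edge (i=0, c=7) to (i=3, c=8): slope 1/3, span 3
hull edge (i=3, c=8) to (i=5, c=8): slope 0, span 2
hull edge (i=5, c=8) to (i=6, c=-8): slope -16, span 1
Factored form: p(x) = -8 ⊗ (x ⊕ (-1/3)) ⊗ (x ⊕ (-1/3)) ⊗ (x ⊕ (-1/3)) ⊗ (x ⊕ 0) ⊗ (x ⊕ 0) ⊗ (x ⊕ 16)
Answer: roots = -1/3 (mult 3), 0 (mult 2), 16 (mult 1)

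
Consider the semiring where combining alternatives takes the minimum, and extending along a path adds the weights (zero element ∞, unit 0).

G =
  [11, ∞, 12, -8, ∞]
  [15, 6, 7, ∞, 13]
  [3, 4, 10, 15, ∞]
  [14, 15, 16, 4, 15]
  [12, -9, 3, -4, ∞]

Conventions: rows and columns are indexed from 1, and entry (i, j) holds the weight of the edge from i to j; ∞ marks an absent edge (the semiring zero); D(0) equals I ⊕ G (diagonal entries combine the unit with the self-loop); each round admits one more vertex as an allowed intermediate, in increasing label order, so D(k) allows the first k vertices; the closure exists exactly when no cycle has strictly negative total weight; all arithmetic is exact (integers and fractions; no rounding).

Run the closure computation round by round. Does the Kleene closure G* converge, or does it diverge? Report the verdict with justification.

D(0):
  [0, ∞, 12, -8, ∞]
  [15, 0, 7, ∞, 13]
  [3, 4, 0, 15, ∞]
  [14, 15, 16, 0, 15]
  [12, -9, 3, -4, 0]
D(1):
  [0, ∞, 12, -8, ∞]
  [15, 0, 7, 7, 13]
  [3, 4, 0, -5, ∞]
  [14, 15, 16, 0, 15]
  [12, -9, 3, -4, 0]
D(2):
  [0, ∞, 12, -8, ∞]
  [15, 0, 7, 7, 13]
  [3, 4, 0, -5, 17]
  [14, 15, 16, 0, 15]
  [6, -9, -2, -4, 0]
D(3):
  [0, 16, 12, -8, 29]
  [10, 0, 7, 2, 13]
  [3, 4, 0, -5, 17]
  [14, 15, 16, 0, 15]
  [1, -9, -2, -7, 0]
D(4):
  [0, 7, 8, -8, 7]
  [10, 0, 7, 2, 13]
  [3, 4, 0, -5, 10]
  [14, 15, 16, 0, 15]
  [1, -9, -2, -7, 0]
D(5):
  [0, -2, 5, -8, 7]
  [10, 0, 7, 2, 13]
  [3, 1, 0, -5, 10]
  [14, 6, 13, 0, 15]
  [1, -9, -2, -7, 0]
Key observation: every diagonal entry stays at the unit through all rounds, so no improving cycle exists.
Answer: CONVERGES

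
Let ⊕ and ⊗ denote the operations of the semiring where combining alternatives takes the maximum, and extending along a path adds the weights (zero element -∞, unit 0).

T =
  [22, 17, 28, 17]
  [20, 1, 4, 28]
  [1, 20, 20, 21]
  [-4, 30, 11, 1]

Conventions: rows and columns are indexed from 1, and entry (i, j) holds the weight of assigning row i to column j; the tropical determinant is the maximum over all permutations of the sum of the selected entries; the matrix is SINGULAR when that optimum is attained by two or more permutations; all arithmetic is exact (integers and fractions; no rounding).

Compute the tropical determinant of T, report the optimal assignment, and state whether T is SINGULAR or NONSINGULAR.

σ = (1, 2, 3, 4): 22 + 1 + 20 + 1 = 44
σ = (1, 2, 4, 3): 22 + 1 + 21 + 11 = 55
σ = (1, 3, 2, 4): 22 + 4 + 20 + 1 = 47
σ = (1, 3, 4, 2): 22 + 4 + 21 + 30 = 77
σ = (1, 4, 2, 3): 22 + 28 + 20 + 11 = 81
σ = (1, 4, 3, 2): 22 + 28 + 20 + 30 = 100
σ = (2, 1, 3, 4): 17 + 20 + 20 + 1 = 58
σ = (2, 1, 4, 3): 17 + 20 + 21 + 11 = 69
σ = (2, 3, 1, 4): 17 + 4 + 1 + 1 = 23
σ = (2, 3, 4, 1): 17 + 4 + 21 + (-4) = 38
σ = (2, 4, 1, 3): 17 + 28 + 1 + 11 = 57
σ = (2, 4, 3, 1): 17 + 28 + 20 + (-4) = 61
σ = (3, 1, 2, 4): 28 + 20 + 20 + 1 = 69
σ = (3, 1, 4, 2): 28 + 20 + 21 + 30 = 99
σ = (3, 2, 1, 4): 28 + 1 + 1 + 1 = 31
σ = (3, 2, 4, 1): 28 + 1 + 21 + (-4) = 46
σ = (3, 4, 1, 2): 28 + 28 + 1 + 30 = 87
σ = (3, 4, 2, 1): 28 + 28 + 20 + (-4) = 72
σ = (4, 1, 2, 3): 17 + 20 + 20 + 11 = 68
σ = (4, 1, 3, 2): 17 + 20 + 20 + 30 = 87
σ = (4, 2, 1, 3): 17 + 1 + 1 + 11 = 30
σ = (4, 2, 3, 1): 17 + 1 + 20 + (-4) = 34
σ = (4, 3, 1, 2): 17 + 4 + 1 + 30 = 52
σ = (4, 3, 2, 1): 17 + 4 + 20 + (-4) = 37
Optimal value attained by: σ = (1, 4, 3, 2).
Answer: det⊕(T) = 100; verdict: NONSINGULAR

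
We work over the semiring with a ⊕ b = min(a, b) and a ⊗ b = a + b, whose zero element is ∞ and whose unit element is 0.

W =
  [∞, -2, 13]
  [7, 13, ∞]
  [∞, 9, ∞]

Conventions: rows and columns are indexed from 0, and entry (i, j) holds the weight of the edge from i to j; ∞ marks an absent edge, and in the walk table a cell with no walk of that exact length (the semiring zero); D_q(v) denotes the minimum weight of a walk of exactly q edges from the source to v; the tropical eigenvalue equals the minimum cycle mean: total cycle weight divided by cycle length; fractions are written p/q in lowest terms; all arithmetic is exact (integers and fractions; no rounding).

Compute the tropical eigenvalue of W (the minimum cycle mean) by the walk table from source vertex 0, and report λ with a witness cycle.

q=0: [0, ∞, ∞]
q=1: [∞, -2, 13]
q=2: [5, 11, ∞]
q=3: [18, 3, 18]
Optimal cycle mean attained by: cycle 0->1->0, total (-2) + 7, length 2.
Answer: λ = 5/2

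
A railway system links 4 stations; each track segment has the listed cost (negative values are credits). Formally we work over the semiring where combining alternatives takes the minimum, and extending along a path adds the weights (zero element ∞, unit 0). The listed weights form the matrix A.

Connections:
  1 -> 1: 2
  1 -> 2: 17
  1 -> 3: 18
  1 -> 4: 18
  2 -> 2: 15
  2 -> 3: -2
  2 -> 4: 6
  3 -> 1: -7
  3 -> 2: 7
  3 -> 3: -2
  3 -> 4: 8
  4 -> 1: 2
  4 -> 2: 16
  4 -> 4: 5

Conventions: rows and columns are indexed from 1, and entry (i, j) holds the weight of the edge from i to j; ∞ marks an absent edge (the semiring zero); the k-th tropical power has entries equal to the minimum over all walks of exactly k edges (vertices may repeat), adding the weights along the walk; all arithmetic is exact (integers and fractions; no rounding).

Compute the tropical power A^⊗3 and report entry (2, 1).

A^⊗2:
  [4, 19, 15, 20]
  [-9, 5, -4, 6]
  [-9, 5, -4, 6]
  [4, 19, 14, 10]
A^⊗3:
  [6, 21, 13, 22]
  [-11, 3, -6, 4]
  [-11, 3, -6, 4]
  [6, 21, 12, 15]
Key observation: the optimum is the walk 2->3->3->1, with weight (-2) + (-2) + (-7) = -11.
Optimal value attained by: walk 2->3->3->1.
Answer: (A^⊗3)[2][1] = -11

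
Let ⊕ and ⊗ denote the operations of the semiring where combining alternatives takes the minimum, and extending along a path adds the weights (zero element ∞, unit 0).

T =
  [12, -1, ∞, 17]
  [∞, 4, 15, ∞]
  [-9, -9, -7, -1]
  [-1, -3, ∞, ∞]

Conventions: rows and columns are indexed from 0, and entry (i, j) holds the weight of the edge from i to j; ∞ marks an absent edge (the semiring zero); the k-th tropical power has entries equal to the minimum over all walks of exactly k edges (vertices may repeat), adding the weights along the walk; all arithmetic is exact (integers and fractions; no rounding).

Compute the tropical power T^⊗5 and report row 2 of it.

T^⊗2:
  [16, 3, 14, 29]
  [6, 6, 8, 14]
  [-16, -16, -14, -8]
  [11, -2, 12, 16]
T^⊗3:
  [5, 5, 7, 13]
  [-1, -1, 1, 7]
  [-23, -23, -21, -15]
  [3, 2, 5, 11]
T^⊗4:
  [-2, -2, 0, 6]
  [-8, -8, -6, 0]
  [-30, -30, -28, -22]
  [-4, -4, -2, 4]
T^⊗5:
  [-9, -9, -7, -1]
  [-15, -15, -13, -7]
  [-37, -37, -35, -29]
  [-11, -11, -9, -3]
Answer: row 2 of T^⊗5 = [-37, -37, -35, -29]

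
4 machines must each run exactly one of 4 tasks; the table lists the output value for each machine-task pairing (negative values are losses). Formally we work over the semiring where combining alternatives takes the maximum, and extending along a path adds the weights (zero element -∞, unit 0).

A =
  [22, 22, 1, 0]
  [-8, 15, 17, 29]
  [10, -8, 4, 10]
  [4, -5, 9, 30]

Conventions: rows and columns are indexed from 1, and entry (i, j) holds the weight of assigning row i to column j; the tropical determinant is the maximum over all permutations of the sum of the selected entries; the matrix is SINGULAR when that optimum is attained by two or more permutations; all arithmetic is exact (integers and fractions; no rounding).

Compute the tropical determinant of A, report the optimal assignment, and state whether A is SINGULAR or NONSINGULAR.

σ = (1, 2, 3, 4): 22 + 15 + 4 + 30 = 71
σ = (1, 2, 4, 3): 22 + 15 + 10 + 9 = 56
σ = (1, 3, 2, 4): 22 + 17 + (-8) + 30 = 61
σ = (1, 3, 4, 2): 22 + 17 + 10 + (-5) = 44
σ = (1, 4, 2, 3): 22 + 29 + (-8) + 9 = 52
σ = (1, 4, 3, 2): 22 + 29 + 4 + (-5) = 50
σ = (2, 1, 3, 4): 22 + (-8) + 4 + 30 = 48
σ = (2, 1, 4, 3): 22 + (-8) + 10 + 9 = 33
σ = (2, 3, 1, 4): 22 + 17 + 10 + 30 = 79
σ = (2, 3, 4, 1): 22 + 17 + 10 + 4 = 53
σ = (2, 4, 1, 3): 22 + 29 + 10 + 9 = 70
σ = (2, 4, 3, 1): 22 + 29 + 4 + 4 = 59
σ = (3, 1, 2, 4): 1 + (-8) + (-8) + 30 = 15
σ = (3, 1, 4, 2): 1 + (-8) + 10 + (-5) = -2
σ = (3, 2, 1, 4): 1 + 15 + 10 + 30 = 56
σ = (3, 2, 4, 1): 1 + 15 + 10 + 4 = 30
σ = (3, 4, 1, 2): 1 + 29 + 10 + (-5) = 35
σ = (3, 4, 2, 1): 1 + 29 + (-8) + 4 = 26
σ = (4, 1, 2, 3): 0 + (-8) + (-8) + 9 = -7
σ = (4, 1, 3, 2): 0 + (-8) + 4 + (-5) = -9
σ = (4, 2, 1, 3): 0 + 15 + 10 + 9 = 34
σ = (4, 2, 3, 1): 0 + 15 + 4 + 4 = 23
σ = (4, 3, 1, 2): 0 + 17 + 10 + (-5) = 22
σ = (4, 3, 2, 1): 0 + 17 + (-8) + 4 = 13
Optimal value attained by: σ = (2, 3, 1, 4).
Answer: det⊕(A) = 79; verdict: NONSINGULAR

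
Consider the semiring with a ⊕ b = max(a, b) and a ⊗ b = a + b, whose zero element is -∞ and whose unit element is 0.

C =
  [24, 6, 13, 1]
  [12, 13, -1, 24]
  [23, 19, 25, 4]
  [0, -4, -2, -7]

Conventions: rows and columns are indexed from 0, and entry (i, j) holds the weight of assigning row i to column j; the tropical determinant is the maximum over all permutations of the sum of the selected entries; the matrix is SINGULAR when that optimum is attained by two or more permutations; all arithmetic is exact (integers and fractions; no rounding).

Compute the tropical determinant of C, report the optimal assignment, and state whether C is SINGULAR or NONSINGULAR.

σ = (0, 1, 2, 3): 24 + 13 + 25 + (-7) = 55
σ = (0, 1, 3, 2): 24 + 13 + 4 + (-2) = 39
σ = (0, 2, 1, 3): 24 + (-1) + 19 + (-7) = 35
σ = (0, 2, 3, 1): 24 + (-1) + 4 + (-4) = 23
σ = (0, 3, 1, 2): 24 + 24 + 19 + (-2) = 65
σ = (0, 3, 2, 1): 24 + 24 + 25 + (-4) = 69
σ = (1, 0, 2, 3): 6 + 12 + 25 + (-7) = 36
σ = (1, 0, 3, 2): 6 + 12 + 4 + (-2) = 20
σ = (1, 2, 0, 3): 6 + (-1) + 23 + (-7) = 21
σ = (1, 2, 3, 0): 6 + (-1) + 4 + 0 = 9
σ = (1, 3, 0, 2): 6 + 24 + 23 + (-2) = 51
σ = (1, 3, 2, 0): 6 + 24 + 25 + 0 = 55
σ = (2, 0, 1, 3): 13 + 12 + 19 + (-7) = 37
σ = (2, 0, 3, 1): 13 + 12 + 4 + (-4) = 25
σ = (2, 1, 0, 3): 13 + 13 + 23 + (-7) = 42
σ = (2, 1, 3, 0): 13 + 13 + 4 + 0 = 30
σ = (2, 3, 0, 1): 13 + 24 + 23 + (-4) = 56
σ = (2, 3, 1, 0): 13 + 24 + 19 + 0 = 56
σ = (3, 0, 1, 2): 1 + 12 + 19 + (-2) = 30
σ = (3, 0, 2, 1): 1 + 12 + 25 + (-4) = 34
σ = (3, 1, 0, 2): 1 + 13 + 23 + (-2) = 35
σ = (3, 1, 2, 0): 1 + 13 + 25 + 0 = 39
σ = (3, 2, 0, 1): 1 + (-1) + 23 + (-4) = 19
σ = (3, 2, 1, 0): 1 + (-1) + 19 + 0 = 19
Optimal value attained by: σ = (0, 3, 2, 1).
Answer: det⊕(C) = 69; verdict: NONSINGULAR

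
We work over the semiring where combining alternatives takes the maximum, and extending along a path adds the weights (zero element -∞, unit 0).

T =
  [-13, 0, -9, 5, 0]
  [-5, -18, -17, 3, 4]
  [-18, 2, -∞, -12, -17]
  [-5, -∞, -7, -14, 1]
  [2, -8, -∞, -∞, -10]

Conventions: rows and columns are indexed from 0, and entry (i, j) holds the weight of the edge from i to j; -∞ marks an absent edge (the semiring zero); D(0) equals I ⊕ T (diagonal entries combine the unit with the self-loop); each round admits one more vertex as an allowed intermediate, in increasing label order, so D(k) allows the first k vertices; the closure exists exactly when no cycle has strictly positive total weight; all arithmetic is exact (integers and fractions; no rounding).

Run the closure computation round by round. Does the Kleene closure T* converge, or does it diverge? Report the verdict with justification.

D(0):
  [0, 0, -9, 5, 0]
  [-5, 0, -17, 3, 4]
  [-18, 2, 0, -12, -17]
  [-5, -∞, -7, 0, 1]
  [2, -8, -∞, -∞, 0]
Detection: at round 1, diagonal entry (4, 4) turns strictly positive.
Key observation: the cycle 4->0->4 has total weight 2 + 0, which is strictly positive.
Answer: DIVERGES — positive cycle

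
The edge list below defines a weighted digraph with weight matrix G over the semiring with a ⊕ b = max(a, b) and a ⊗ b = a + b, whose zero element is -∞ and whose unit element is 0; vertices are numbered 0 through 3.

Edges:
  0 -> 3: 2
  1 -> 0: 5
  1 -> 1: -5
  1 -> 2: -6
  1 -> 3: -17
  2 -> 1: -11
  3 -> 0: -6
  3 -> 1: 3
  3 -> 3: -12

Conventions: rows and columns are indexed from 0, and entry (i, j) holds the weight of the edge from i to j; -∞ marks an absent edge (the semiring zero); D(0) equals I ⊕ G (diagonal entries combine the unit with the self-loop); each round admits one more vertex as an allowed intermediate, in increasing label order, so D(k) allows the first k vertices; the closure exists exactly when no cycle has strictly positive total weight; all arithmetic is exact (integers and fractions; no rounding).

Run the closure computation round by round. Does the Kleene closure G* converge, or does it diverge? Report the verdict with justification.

D(0):
  [0, -∞, -∞, 2]
  [5, 0, -6, -17]
  [-∞, -11, 0, -∞]
  [-6, 3, -∞, 0]
D(1):
  [0, -∞, -∞, 2]
  [5, 0, -6, 7]
  [-∞, -11, 0, -∞]
  [-6, 3, -∞, 0]
Detection: at round 2, diagonal entry (3, 3) turns strictly positive.
Key observation: the cycle 3->1->0->3 has total weight 3 + 5 + 2, which is strictly positive.
Answer: DIVERGES — positive cycle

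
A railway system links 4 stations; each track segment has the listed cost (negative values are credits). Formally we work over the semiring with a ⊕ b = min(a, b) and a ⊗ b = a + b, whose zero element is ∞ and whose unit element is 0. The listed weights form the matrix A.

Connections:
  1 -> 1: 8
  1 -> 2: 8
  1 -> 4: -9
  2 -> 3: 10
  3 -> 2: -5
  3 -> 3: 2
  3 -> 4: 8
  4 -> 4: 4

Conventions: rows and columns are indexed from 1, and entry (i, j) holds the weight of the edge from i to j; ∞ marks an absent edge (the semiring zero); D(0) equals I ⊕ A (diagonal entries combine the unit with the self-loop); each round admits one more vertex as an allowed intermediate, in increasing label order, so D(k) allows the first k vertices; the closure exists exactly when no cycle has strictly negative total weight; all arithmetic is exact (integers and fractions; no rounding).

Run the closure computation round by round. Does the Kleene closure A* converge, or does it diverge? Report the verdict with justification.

D(0):
  [0, 8, ∞, -9]
  [∞, 0, 10, ∞]
  [∞, -5, 0, 8]
  [∞, ∞, ∞, 0]
D(1):
  [0, 8, ∞, -9]
  [∞, 0, 10, ∞]
  [∞, -5, 0, 8]
  [∞, ∞, ∞, 0]
D(2):
  [0, 8, 18, -9]
  [∞, 0, 10, ∞]
  [∞, -5, 0, 8]
  [∞, ∞, ∞, 0]
D(3):
  [0, 8, 18, -9]
  [∞, 0, 10, 18]
  [∞, -5, 0, 8]
  [∞, ∞, ∞, 0]
D(4):
  [0, 8, 18, -9]
  [∞, 0, 10, 18]
  [∞, -5, 0, 8]
  [∞, ∞, ∞, 0]
Key observation: every diagonal entry stays at the unit through all rounds, so no improving cycle exists.
Answer: CONVERGES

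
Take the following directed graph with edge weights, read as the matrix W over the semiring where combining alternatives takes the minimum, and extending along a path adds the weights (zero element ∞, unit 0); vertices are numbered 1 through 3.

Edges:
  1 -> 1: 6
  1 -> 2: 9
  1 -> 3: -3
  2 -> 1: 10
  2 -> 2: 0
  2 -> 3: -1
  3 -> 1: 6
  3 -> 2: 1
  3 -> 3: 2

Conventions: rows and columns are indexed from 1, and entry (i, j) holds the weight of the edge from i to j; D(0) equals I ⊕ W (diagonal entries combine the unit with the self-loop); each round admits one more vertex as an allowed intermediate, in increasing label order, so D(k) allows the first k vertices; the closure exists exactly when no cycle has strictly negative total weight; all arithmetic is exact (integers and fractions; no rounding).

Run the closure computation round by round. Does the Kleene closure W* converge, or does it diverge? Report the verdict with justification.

D(0):
  [0, 9, -3]
  [10, 0, -1]
  [6, 1, 0]
D(1):
  [0, 9, -3]
  [10, 0, -1]
  [6, 1, 0]
D(2):
  [0, 9, -3]
  [10, 0, -1]
  [6, 1, 0]
D(3):
  [0, -2, -3]
  [5, 0, -1]
  [6, 1, 0]
Key observation: every diagonal entry stays at the unit through all rounds, so no improving cycle exists.
Answer: CONVERGES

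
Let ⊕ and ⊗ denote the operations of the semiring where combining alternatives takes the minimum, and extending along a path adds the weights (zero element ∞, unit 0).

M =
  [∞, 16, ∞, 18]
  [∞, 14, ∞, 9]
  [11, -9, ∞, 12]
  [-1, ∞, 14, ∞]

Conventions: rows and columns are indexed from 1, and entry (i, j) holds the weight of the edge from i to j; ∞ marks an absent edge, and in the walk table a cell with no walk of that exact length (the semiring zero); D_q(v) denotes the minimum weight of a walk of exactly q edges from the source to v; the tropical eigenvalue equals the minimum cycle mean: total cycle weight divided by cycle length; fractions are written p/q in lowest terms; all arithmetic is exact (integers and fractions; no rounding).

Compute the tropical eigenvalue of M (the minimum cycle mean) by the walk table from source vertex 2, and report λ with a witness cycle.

q=0: [∞, 0, ∞, ∞]
q=1: [∞, 14, ∞, 9]
q=2: [8, 28, 23, 23]
q=3: [22, 14, 37, 26]
q=4: [25, 28, 40, 23]
Optimal cycle mean attained by: cycle 2->4->3->2, total 9 + 14 + (-9), length 3.
Answer: λ = 14/3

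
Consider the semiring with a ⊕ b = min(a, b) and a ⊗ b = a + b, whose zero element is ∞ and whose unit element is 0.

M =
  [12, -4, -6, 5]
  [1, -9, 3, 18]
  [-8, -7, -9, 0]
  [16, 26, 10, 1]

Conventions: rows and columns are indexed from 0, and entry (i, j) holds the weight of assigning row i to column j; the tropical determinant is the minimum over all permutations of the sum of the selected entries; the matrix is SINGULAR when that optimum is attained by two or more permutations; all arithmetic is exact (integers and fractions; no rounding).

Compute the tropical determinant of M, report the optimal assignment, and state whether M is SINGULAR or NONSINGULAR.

σ = (0, 1, 2, 3): 12 + (-9) + (-9) + 1 = -5
σ = (0, 1, 3, 2): 12 + (-9) + 0 + 10 = 13
σ = (0, 2, 1, 3): 12 + 3 + (-7) + 1 = 9
σ = (0, 2, 3, 1): 12 + 3 + 0 + 26 = 41
σ = (0, 3, 1, 2): 12 + 18 + (-7) + 10 = 33
σ = (0, 3, 2, 1): 12 + 18 + (-9) + 26 = 47
σ = (1, 0, 2, 3): (-4) + 1 + (-9) + 1 = -11
σ = (1, 0, 3, 2): (-4) + 1 + 0 + 10 = 7
σ = (1, 2, 0, 3): (-4) + 3 + (-8) + 1 = -8
σ = (1, 2, 3, 0): (-4) + 3 + 0 + 16 = 15
σ = (1, 3, 0, 2): (-4) + 18 + (-8) + 10 = 16
σ = (1, 3, 2, 0): (-4) + 18 + (-9) + 16 = 21
σ = (2, 0, 1, 3): (-6) + 1 + (-7) + 1 = -11
σ = (2, 0, 3, 1): (-6) + 1 + 0 + 26 = 21
σ = (2, 1, 0, 3): (-6) + (-9) + (-8) + 1 = -22
σ = (2, 1, 3, 0): (-6) + (-9) + 0 + 16 = 1
σ = (2, 3, 0, 1): (-6) + 18 + (-8) + 26 = 30
σ = (2, 3, 1, 0): (-6) + 18 + (-7) + 16 = 21
σ = (3, 0, 1, 2): 5 + 1 + (-7) + 10 = 9
σ = (3, 0, 2, 1): 5 + 1 + (-9) + 26 = 23
σ = (3, 1, 0, 2): 5 + (-9) + (-8) + 10 = -2
σ = (3, 1, 2, 0): 5 + (-9) + (-9) + 16 = 3
σ = (3, 2, 0, 1): 5 + 3 + (-8) + 26 = 26
σ = (3, 2, 1, 0): 5 + 3 + (-7) + 16 = 17
Optimal value attained by: σ = (2, 1, 0, 3).
Answer: det⊕(M) = -22; verdict: NONSINGULAR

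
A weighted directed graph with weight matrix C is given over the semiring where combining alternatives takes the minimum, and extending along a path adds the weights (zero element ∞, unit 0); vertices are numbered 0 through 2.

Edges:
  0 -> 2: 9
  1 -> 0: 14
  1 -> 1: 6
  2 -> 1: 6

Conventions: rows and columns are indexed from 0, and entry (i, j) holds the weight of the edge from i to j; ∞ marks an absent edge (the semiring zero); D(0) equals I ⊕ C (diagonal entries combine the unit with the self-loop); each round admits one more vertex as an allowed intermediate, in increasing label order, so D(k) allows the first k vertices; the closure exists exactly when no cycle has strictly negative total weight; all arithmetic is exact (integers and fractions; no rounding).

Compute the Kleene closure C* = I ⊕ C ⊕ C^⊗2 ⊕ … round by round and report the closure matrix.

D(0):
  [0, ∞, 9]
  [14, 0, ∞]
  [∞, 6, 0]
D(1):
  [0, ∞, 9]
  [14, 0, 23]
  [∞, 6, 0]
D(2):
  [0, ∞, 9]
  [14, 0, 23]
  [20, 6, 0]
D(3):
  [0, 15, 9]
  [14, 0, 23]
  [20, 6, 0]
Answer: C* = [[0, 15, 9], [14, 0, 23], [20, 6, 0]]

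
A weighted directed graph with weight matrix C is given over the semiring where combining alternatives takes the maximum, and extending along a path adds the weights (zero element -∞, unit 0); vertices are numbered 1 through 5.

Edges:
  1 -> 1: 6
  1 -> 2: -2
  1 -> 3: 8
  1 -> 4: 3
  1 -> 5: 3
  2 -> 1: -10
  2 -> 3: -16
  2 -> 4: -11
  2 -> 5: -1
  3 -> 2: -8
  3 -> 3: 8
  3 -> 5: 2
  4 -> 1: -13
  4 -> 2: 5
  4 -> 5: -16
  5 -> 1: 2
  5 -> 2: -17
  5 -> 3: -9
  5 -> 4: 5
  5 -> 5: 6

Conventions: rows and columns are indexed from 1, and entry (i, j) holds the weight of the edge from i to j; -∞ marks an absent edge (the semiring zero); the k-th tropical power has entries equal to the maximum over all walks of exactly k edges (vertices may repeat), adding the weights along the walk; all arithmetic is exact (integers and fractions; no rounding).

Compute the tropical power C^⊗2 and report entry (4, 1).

C^⊗2:
  [12, 8, 16, 9, 10]
  [1, -6, -2, 4, 5]
  [4, 0, 16, 7, 10]
  [-5, -15, -5, -6, 4]
  [8, 10, 10, 11, 12]
Key observation: the optimum is the walk 4->2->1, with weight 5 + (-10) = -5.
Optimal value attained by: walk 4->2->1.
Answer: (C^⊗2)[4][1] = -5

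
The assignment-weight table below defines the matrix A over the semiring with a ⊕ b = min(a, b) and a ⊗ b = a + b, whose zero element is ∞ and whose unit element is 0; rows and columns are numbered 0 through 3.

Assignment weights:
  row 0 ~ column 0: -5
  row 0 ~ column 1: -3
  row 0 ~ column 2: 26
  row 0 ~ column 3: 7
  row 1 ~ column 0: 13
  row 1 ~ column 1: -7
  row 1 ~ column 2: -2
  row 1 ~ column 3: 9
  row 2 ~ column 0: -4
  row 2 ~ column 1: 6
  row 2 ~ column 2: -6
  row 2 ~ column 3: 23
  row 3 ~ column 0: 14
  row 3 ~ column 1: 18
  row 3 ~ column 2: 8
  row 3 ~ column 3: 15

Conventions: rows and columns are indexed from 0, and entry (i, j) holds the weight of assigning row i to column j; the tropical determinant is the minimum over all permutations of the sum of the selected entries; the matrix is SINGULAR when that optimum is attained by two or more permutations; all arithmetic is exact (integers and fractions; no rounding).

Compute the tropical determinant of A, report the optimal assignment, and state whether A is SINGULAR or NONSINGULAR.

σ = (0, 1, 2, 3): (-5) + (-7) + (-6) + 15 = -3
σ = (0, 1, 3, 2): (-5) + (-7) + 23 + 8 = 19
σ = (0, 2, 1, 3): (-5) + (-2) + 6 + 15 = 14
σ = (0, 2, 3, 1): (-5) + (-2) + 23 + 18 = 34
σ = (0, 3, 1, 2): (-5) + 9 + 6 + 8 = 18
σ = (0, 3, 2, 1): (-5) + 9 + (-6) + 18 = 16
σ = (1, 0, 2, 3): (-3) + 13 + (-6) + 15 = 19
σ = (1, 0, 3, 2): (-3) + 13 + 23 + 8 = 41
σ = (1, 2, 0, 3): (-3) + (-2) + (-4) + 15 = 6
σ = (1, 2, 3, 0): (-3) + (-2) + 23 + 14 = 32
σ = (1, 3, 0, 2): (-3) + 9 + (-4) + 8 = 10
σ = (1, 3, 2, 0): (-3) + 9 + (-6) + 14 = 14
σ = (2, 0, 1, 3): 26 + 13 + 6 + 15 = 60
σ = (2, 0, 3, 1): 26 + 13 + 23 + 18 = 80
σ = (2, 1, 0, 3): 26 + (-7) + (-4) + 15 = 30
σ = (2, 1, 3, 0): 26 + (-7) + 23 + 14 = 56
σ = (2, 3, 0, 1): 26 + 9 + (-4) + 18 = 49
σ = (2, 3, 1, 0): 26 + 9 + 6 + 14 = 55
σ = (3, 0, 1, 2): 7 + 13 + 6 + 8 = 34
σ = (3, 0, 2, 1): 7 + 13 + (-6) + 18 = 32
σ = (3, 1, 0, 2): 7 + (-7) + (-4) + 8 = 4
σ = (3, 1, 2, 0): 7 + (-7) + (-6) + 14 = 8
σ = (3, 2, 0, 1): 7 + (-2) + (-4) + 18 = 19
σ = (3, 2, 1, 0): 7 + (-2) + 6 + 14 = 25
Optimal value attained by: σ = (0, 1, 2, 3).
Answer: det⊕(A) = -3; verdict: NONSINGULAR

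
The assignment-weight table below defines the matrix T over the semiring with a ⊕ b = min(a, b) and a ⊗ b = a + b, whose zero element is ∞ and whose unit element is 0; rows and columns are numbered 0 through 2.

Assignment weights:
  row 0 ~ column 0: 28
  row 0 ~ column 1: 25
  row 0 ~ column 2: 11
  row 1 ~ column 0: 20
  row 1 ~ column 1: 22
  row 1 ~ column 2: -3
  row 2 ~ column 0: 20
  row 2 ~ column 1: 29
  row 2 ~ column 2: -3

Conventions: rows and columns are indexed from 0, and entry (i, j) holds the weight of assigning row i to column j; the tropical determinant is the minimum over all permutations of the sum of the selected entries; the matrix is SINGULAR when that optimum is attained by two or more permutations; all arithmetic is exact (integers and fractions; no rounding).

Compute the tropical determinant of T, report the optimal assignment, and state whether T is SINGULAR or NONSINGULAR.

σ = (0, 1, 2): 28 + 22 + (-3) = 47
σ = (0, 2, 1): 28 + (-3) + 29 = 54
σ = (1, 0, 2): 25 + 20 + (-3) = 42
σ = (1, 2, 0): 25 + (-3) + 20 = 42
σ = (2, 0, 1): 11 + 20 + 29 = 60
σ = (2, 1, 0): 11 + 22 + 20 = 53
Optimal value attained by: σ = (1, 0, 2).
Answer: det⊕(T) = 42; verdict: SINGULAR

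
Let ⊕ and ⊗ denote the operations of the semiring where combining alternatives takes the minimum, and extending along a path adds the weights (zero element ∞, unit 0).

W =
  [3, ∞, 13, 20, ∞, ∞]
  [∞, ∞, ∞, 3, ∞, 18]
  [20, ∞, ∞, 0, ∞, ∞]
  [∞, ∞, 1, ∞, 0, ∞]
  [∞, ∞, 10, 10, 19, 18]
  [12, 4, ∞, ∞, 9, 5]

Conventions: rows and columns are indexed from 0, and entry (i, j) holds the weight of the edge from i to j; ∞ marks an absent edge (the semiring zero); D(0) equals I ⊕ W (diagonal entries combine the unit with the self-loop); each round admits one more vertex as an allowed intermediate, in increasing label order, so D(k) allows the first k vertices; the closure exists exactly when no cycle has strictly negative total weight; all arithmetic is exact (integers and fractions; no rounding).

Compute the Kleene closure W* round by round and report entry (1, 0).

D(0):
  [0, ∞, 13, 20, ∞, ∞]
  [∞, 0, ∞, 3, ∞, 18]
  [20, ∞, 0, 0, ∞, ∞]
  [∞, ∞, 1, 0, 0, ∞]
  [∞, ∞, 10, 10, 0, 18]
  [12, 4, ∞, ∞, 9, 0]
D(1):
  [0, ∞, 13, 20, ∞, ∞]
  [∞, 0, ∞, 3, ∞, 18]
  [20, ∞, 0, 0, ∞, ∞]
  [∞, ∞, 1, 0, 0, ∞]
  [∞, ∞, 10, 10, 0, 18]
  [12, 4, 25, 32, 9, 0]
D(2):
  [0, ∞, 13, 20, ∞, ∞]
  [∞, 0, ∞, 3, ∞, 18]
  [20, ∞, 0, 0, ∞, ∞]
  [∞, ∞, 1, 0, 0, ∞]
  [∞, ∞, 10, 10, 0, 18]
  [12, 4, 25, 7, 9, 0]
D(3):
  [0, ∞, 13, 13, ∞, ∞]
  [∞, 0, ∞, 3, ∞, 18]
  [20, ∞, 0, 0, ∞, ∞]
  [21, ∞, 1, 0, 0, ∞]
  [30, ∞, 10, 10, 0, 18]
  [12, 4, 25, 7, 9, 0]
D(4):
  [0, ∞, 13, 13, 13, ∞]
  [24, 0, 4, 3, 3, 18]
  [20, ∞, 0, 0, 0, ∞]
  [21, ∞, 1, 0, 0, ∞]
  [30, ∞, 10, 10, 0, 18]
  [12, 4, 8, 7, 7, 0]
D(5):
  [0, ∞, 13, 13, 13, 31]
  [24, 0, 4, 3, 3, 18]
  [20, ∞, 0, 0, 0, 18]
  [21, ∞, 1, 0, 0, 18]
  [30, ∞, 10, 10, 0, 18]
  [12, 4, 8, 7, 7, 0]
D(6):
  [0, 35, 13, 13, 13, 31]
  [24, 0, 4, 3, 3, 18]
  [20, 22, 0, 0, 0, 18]
  [21, 22, 1, 0, 0, 18]
  [30, 22, 10, 10, 0, 18]
  [12, 4, 8, 7, 7, 0]
Answer: W*[1][0] = 24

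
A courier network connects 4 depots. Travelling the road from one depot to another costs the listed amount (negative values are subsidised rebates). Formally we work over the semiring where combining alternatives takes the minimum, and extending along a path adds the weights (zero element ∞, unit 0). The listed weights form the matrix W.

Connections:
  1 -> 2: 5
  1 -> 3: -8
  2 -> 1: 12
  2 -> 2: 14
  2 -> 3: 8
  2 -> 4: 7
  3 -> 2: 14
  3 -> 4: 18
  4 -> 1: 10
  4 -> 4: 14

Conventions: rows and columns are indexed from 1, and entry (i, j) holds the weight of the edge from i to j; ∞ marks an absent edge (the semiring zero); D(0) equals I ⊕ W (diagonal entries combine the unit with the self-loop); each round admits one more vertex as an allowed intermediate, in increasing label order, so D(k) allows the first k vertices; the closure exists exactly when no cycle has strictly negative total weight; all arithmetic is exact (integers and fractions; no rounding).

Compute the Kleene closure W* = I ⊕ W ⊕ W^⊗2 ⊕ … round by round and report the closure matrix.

D(0):
  [0, 5, -8, ∞]
  [12, 0, 8, 7]
  [∞, 14, 0, 18]
  [10, ∞, ∞, 0]
D(1):
  [0, 5, -8, ∞]
  [12, 0, 4, 7]
  [∞, 14, 0, 18]
  [10, 15, 2, 0]
D(2):
  [0, 5, -8, 12]
  [12, 0, 4, 7]
  [26, 14, 0, 18]
  [10, 15, 2, 0]
D(3):
  [0, 5, -8, 10]
  [12, 0, 4, 7]
  [26, 14, 0, 18]
  [10, 15, 2, 0]
D(4):
  [0, 5, -8, 10]
  [12, 0, 4, 7]
  [26, 14, 0, 18]
  [10, 15, 2, 0]
Answer: W* = [[0, 5, -8, 10], [12, 0, 4, 7], [26, 14, 0, 18], [10, 15, 2, 0]]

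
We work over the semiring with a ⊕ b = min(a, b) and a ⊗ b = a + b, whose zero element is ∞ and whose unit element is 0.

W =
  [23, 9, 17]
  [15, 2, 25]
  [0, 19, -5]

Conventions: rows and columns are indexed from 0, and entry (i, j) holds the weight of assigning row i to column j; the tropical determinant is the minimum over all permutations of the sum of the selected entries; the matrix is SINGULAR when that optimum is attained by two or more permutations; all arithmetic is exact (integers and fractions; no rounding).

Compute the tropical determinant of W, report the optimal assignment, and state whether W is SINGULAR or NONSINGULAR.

σ = (0, 1, 2): 23 + 2 + (-5) = 20
σ = (0, 2, 1): 23 + 25 + 19 = 67
σ = (1, 0, 2): 9 + 15 + (-5) = 19
σ = (1, 2, 0): 9 + 25 + 0 = 34
σ = (2, 0, 1): 17 + 15 + 19 = 51
σ = (2, 1, 0): 17 + 2 + 0 = 19
Optimal value attained by: σ = (1, 0, 2).
Answer: det⊕(W) = 19; verdict: SINGULAR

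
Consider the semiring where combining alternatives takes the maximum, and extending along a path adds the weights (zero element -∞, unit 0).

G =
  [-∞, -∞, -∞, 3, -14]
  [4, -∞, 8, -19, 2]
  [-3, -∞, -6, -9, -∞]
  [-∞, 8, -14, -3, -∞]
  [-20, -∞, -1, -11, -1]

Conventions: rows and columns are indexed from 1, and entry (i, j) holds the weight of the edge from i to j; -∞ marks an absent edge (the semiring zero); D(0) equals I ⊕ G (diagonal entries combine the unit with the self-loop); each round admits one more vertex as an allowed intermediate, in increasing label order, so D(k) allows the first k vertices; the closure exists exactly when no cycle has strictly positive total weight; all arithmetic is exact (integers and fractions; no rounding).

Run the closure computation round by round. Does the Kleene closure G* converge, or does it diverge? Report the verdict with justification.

D(0):
  [0, -∞, -∞, 3, -14]
  [4, 0, 8, -19, 2]
  [-3, -∞, 0, -9, -∞]
  [-∞, 8, -14, 0, -∞]
  [-20, -∞, -1, -11, 0]
D(1):
  [0, -∞, -∞, 3, -14]
  [4, 0, 8, 7, 2]
  [-3, -∞, 0, 0, -17]
  [-∞, 8, -14, 0, -∞]
  [-20, -∞, -1, -11, 0]
Detection: at round 2, diagonal entry (4, 4) turns strictly positive.
Key observation: the cycle 4->2->1->4 has total weight 8 + 4 + 3, which is strictly positive.
Answer: DIVERGES — positive cycle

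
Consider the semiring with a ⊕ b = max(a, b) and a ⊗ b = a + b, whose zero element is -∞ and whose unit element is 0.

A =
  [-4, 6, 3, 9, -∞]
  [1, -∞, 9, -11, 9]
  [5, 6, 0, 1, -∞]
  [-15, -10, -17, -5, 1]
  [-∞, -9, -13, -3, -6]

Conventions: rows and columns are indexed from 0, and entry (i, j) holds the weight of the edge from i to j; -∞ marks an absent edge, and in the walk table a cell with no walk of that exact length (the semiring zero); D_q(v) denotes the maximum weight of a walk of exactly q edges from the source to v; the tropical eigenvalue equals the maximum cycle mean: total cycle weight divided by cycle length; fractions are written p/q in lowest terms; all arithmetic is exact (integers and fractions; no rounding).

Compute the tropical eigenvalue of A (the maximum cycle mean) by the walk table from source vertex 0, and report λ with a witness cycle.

q=0: [0, -∞, -∞, -∞, -∞]
q=1: [-4, 6, 3, 9, -∞]
q=2: [8, 9, 15, 5, 15]
q=3: [20, 21, 18, 17, 18]
q=4: [23, 26, 30, 29, 30]
q=5: [35, 36, 35, 32, 35]
Optimal cycle mean attained by: cycle 1->2->1, total 9 + 6, length 2.
Answer: λ = 15/2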